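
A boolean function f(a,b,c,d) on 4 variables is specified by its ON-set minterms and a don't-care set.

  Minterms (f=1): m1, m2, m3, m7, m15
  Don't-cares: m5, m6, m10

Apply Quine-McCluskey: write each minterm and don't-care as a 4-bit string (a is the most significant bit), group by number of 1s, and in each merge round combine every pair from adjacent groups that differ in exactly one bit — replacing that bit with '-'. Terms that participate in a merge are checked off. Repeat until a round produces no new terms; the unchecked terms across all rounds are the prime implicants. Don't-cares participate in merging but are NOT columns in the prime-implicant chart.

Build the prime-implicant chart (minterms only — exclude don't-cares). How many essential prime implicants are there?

2

size-2^0 implicants → 0001(✓)  0010(✓)  0011(✓)  0101(✓)  0110(✓)  0111(✓)  1010(✓)  1111(✓)
size-2^1 implicants → -010  -111  0-01(✓)  0-10(✓)  0-11(✓)  00-1(✓)  001-(✓)  01-1(✓)  011-(✓)
size-2^2 implicants → 0--1  0-1-
Unchecked terms (primes): -010, -111, 0--1, 0-1-
Minterm coverage:
  m1 ⊆ 0--1 [E]
  m2 ⊆ -010,0-1-
  m3 ⊆ 0--1,0-1-
  m7 ⊆ -111,0--1,0-1-
  m15 ⊆ -111 [E]
E = {-111, 0--1}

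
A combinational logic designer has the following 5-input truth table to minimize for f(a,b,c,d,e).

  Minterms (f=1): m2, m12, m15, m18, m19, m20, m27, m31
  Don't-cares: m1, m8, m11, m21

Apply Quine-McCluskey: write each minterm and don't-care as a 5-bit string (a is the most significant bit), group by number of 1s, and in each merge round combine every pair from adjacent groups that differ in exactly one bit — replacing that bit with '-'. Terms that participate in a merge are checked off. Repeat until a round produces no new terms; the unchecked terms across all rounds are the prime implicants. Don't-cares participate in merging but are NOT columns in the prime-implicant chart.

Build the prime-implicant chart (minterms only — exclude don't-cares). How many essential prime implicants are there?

4

size-2^0 implicants → 00001  00010(✓)  01000(✓)  01011(✓)  01100(✓)  01111(✓)  10010(✓)  10011(✓)  10100(✓)  10101(✓)  11011(✓)  11111(✓)
size-2^1 implicants → -0010  -1011(✓)  -1111(✓)  01-00  01-11(✓)  1-011  1001-  1010-  11-11(✓)
size-2^2 implicants → -1-11
Unchecked terms (primes): -0010, -1-11, 00001, 01-00, 1-011, 1001-, 1010-
Minterm coverage:
  m2 ⊆ -0010 [E]
  m12 ⊆ 01-00 [E]
  m15 ⊆ -1-11 [E]
  m18 ⊆ -0010,1001-
  m19 ⊆ 1-011,1001-
  m20 ⊆ 1010- [E]
  m27 ⊆ -1-11,1-011
  m31 ⊆ -1-11 [E]
E = {-0010, -1-11, 01-00, 1010-}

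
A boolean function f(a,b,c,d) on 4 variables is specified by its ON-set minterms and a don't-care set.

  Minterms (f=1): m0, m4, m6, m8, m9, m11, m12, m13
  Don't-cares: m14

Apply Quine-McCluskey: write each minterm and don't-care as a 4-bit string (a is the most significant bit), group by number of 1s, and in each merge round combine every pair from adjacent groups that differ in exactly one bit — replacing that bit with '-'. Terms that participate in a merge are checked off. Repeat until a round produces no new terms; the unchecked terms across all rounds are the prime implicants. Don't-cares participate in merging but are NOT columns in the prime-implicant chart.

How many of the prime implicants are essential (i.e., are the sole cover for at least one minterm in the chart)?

4

size-2^0 implicants → 0000(✓)  0100(✓)  0110(✓)  1000(✓)  1001(✓)  1011(✓)  1100(✓)  1101(✓)  1110(✓)
size-2^1 implicants → -000(✓)  -100(✓)  -110(✓)  0-00(✓)  01-0(✓)  1-00(✓)  1-01(✓)  10-1  100-(✓)  11-0(✓)  110-(✓)
size-2^2 implicants → --00  -1-0  1-0-
Unchecked terms (primes): --00, -1-0, 1-0-, 10-1
Minterm coverage:
  m0 ⊆ --00 [E]
  m4 ⊆ --00,-1-0
  m6 ⊆ -1-0 [E]
  m8 ⊆ --00,1-0-
  m9 ⊆ 1-0-,10-1
  m11 ⊆ 10-1 [E]
  m12 ⊆ --00,-1-0,1-0-
  m13 ⊆ 1-0- [E]
E = {--00, -1-0, 1-0-, 10-1}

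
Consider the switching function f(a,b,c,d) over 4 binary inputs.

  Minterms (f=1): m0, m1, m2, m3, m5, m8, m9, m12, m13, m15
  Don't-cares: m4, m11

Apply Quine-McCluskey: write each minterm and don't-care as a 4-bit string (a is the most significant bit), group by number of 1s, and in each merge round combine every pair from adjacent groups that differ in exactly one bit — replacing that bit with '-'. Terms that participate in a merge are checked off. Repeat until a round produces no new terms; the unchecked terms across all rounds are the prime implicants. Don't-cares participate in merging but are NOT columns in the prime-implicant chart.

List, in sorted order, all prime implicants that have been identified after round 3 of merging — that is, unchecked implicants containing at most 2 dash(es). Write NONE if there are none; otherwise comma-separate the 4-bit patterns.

size-2^0 implicants → 0000(✓)  0001(✓)  0010(✓)  0011(✓)  0100(✓)  0101(✓)  1000(✓)  1001(✓)  1011(✓)  1100(✓)  1101(✓)  1111(✓)
size-2^1 implicants → -000(✓)  -001(✓)  -011(✓)  -100(✓)  -101(✓)  0-00(✓)  0-01(✓)  00-0(✓)  00-1(✓)  000-(✓)  001-(✓)  010-(✓)  1-00(✓)  1-01(✓)  1-11(✓)  10-1(✓)  100-(✓)  11-1(✓)  110-(✓)
size-2^2 implicants → --00(✓)  --01(✓)  -0-1  -00-(✓)  -10-(✓)  0-0-(✓)  00--  1--1  1-0-(✓)
size-2^3 implicants → --0-
Unchecked terms (primes): --0-, -0-1, 00--, 1--1

-0-1, 00--, 1--1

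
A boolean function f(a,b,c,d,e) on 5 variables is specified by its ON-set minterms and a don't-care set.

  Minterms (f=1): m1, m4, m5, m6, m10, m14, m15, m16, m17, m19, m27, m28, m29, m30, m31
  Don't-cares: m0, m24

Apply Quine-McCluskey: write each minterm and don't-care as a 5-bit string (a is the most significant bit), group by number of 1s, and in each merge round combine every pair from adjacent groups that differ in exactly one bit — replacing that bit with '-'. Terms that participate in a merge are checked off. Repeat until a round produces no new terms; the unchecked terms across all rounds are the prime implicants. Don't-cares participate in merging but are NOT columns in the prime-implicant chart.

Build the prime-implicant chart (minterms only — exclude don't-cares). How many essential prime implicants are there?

size-2^0 implicants → 00000(✓)  00001(✓)  00100(✓)  00101(✓)  00110(✓)  01010(✓)  01110(✓)  01111(✓)  10000(✓)  10001(✓)  10011(✓)  11000(✓)  11011(✓)  11100(✓)  11101(✓)  11110(✓)  11111(✓)
size-2^1 implicants → -0000(✓)  -0001(✓)  -1110(✓)  -1111(✓)  0-110  00-00(✓)  00-01(✓)  0000-(✓)  001-0  0010-(✓)  01-10  0111-(✓)  1-000  1-011  100-1  1000-(✓)  11-00  11-11  111-0(✓)  111-1(✓)  1110-(✓)  1111-(✓)
size-2^2 implicants → -000-  -111-  00-0-  111--
Unchecked terms (primes): -000-, -111-, 0-110, 00-0-, 001-0, 01-10, 1-000, 1-011, 100-1, 11-00, 11-11, 111--
Minterm coverage:
  m1 ⊆ -000-,00-0-
  m4 ⊆ 00-0-,001-0
  m5 ⊆ 00-0- [E]
  m6 ⊆ 0-110,001-0
  m10 ⊆ 01-10 [E]
  m14 ⊆ -111-,0-110,01-10
  m15 ⊆ -111- [E]
  m16 ⊆ -000-,1-000
  m17 ⊆ -000-,100-1
  m19 ⊆ 1-011,100-1
  m27 ⊆ 1-011,11-11
  m28 ⊆ 11-00,111--
  m29 ⊆ 111-- [E]
  m30 ⊆ -111-,111--
  m31 ⊆ -111-,11-11,111--
E = {-111-, 00-0-, 01-10, 111--}

4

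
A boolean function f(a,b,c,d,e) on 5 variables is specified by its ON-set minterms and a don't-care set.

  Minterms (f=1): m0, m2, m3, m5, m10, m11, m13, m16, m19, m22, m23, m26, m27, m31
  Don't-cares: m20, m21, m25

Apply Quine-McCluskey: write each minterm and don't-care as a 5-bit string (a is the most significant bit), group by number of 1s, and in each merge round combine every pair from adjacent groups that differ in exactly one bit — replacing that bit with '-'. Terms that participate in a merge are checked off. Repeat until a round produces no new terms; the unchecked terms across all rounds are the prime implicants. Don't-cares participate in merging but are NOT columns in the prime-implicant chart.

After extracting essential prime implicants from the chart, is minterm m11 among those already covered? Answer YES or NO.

YES

Round 0: 00000✓ 00010✓ 00011✓ 00101✓ 01010✓ 01011✓ 01101✓ 10000✓ 10011✓ 10100✓ 10101✓ 10110✓ 10111✓ 11001✓ 11010✓ 11011✓ 11111✓
Round 1: -0000 -0011✓ -0101 -1010✓ -1011✓ 0-010✓ 0-011✓ 0-101 000-0 0001-✓ 0101-✓ 1-011✓ 1-111✓ 10-00 10-11✓ 101-0✓ 101-1✓ 1010-✓ 1011-✓ 11-11✓ 110-1 1101-✓
Round 2: --011 -101- 0-01- 1--11 101--
PIs = {--011, -0000, -0101, -101-, 0-01-, 0-101, 000-0, 1--11, 10-00, 101--, 110-1}
Coverage chart:
  m0: -0000,000-0
  m2: 0-01-,000-0
  m3: --011,0-01-
  m5: -0101,0-101
  m10: -101-,0-01-
  m11: --011,-101-,0-01-
  m13: 0-101 ←essential
  m16: -0000,10-00
  m19: --011,1--11
  m22: 101-- ←essential
  m23: 1--11,101--
  m26: -101- ←essential
  m27: --011,-101-,1--11,110-1
  m31: 1--11 ←essential
Essential: -101-, 0-101, 1--11, 101--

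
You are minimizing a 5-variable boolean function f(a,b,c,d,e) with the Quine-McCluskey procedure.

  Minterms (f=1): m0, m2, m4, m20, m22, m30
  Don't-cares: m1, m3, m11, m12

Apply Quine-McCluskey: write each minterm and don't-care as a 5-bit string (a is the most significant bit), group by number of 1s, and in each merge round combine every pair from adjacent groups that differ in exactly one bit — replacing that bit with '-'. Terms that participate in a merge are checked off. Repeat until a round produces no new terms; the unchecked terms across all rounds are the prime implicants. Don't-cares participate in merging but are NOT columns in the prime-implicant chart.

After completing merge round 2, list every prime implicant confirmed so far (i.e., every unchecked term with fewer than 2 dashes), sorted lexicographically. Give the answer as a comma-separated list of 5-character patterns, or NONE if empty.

Round 0: 00000✓ 00001✓ 00010✓ 00011✓ 00100✓ 01011✓ 01100✓ 10100✓ 10110✓ 11110✓
Round 1: -0100 0-011 0-100 00-00 000-0✓ 000-1✓ 0000-✓ 0001-✓ 1-110 101-0
Round 2: 000--
PIs = {-0100, 0-011, 0-100, 00-00, 000--, 1-110, 101-0}

-0100, 0-011, 0-100, 00-00, 1-110, 101-0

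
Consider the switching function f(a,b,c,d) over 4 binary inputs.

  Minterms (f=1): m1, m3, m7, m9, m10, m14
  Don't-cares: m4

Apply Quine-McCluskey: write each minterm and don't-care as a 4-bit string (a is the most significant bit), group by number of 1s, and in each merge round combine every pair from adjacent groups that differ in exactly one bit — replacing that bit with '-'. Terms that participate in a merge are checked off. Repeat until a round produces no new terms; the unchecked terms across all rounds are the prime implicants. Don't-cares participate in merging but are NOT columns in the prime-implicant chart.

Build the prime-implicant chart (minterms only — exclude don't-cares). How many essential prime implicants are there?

[col 0] 0001*, 0011*, 0100, 0111*, 1001*, 1010*, 1110*
[col 1] -001, 0-11, 00-1, 1-10
Prime implicants: -001, 0-11, 00-1, 0100, 1-10
PI chart (minterm → PIs covering it):
  1 | -001,00-1
  3 | 0-11,00-1
  7 | 0-11  (sole → essential)
  9 | -001  (sole → essential)
  10 | 1-10  (sole → essential)
  14 | 1-10  (sole → essential)
Essential prime implicants: -001, 0-11, 1-10

3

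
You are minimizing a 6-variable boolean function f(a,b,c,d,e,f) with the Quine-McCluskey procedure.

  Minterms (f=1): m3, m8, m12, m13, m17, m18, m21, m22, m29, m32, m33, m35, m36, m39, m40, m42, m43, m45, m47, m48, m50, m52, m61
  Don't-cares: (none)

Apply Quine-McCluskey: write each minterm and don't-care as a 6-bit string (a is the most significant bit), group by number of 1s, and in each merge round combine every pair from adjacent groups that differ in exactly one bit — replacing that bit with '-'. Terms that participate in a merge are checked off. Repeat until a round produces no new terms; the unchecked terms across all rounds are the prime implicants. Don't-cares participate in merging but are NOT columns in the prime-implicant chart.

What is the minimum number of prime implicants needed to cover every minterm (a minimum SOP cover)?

size-2^0 implicants → 000011(✓)  001000(✓)  001100(✓)  001101(✓)  010001(✓)  010010(✓)  010101(✓)  010110(✓)  011101(✓)  100000(✓)  100001(✓)  100011(✓)  100100(✓)  100111(✓)  101000(✓)  101010(✓)  101011(✓)  101101(✓)  101111(✓)  110000(✓)  110010(✓)  110100(✓)  111101(✓)
size-2^1 implicants → -00011  -01000  -01101(✓)  -10010  -11101(✓)  0-1101(✓)  001-00  00110-  01-101  010-01  010-10  1-0000(✓)  1-0100(✓)  1-1101(✓)  10-000  10-011(✓)  10-111(✓)  100-00(✓)  100-11(✓)  1000-1  10000-  101-11(✓)  1010-0  10101-  1011-1  110-00(✓)  1100-0
size-2^2 implicants → --1101  1-0-00  10--11
Unchecked terms (primes): --1101, -00011, -01000, -10010, 001-00, 00110-, 01-101, 010-01, 010-10, 1-0-00, 10--11, 10-000, 1000-1, 10000-, 1010-0, 10101-, 1011-1, 1100-0
Minterm coverage:
  m3 ⊆ -00011 [E]
  m8 ⊆ -01000,001-00
  m12 ⊆ 001-00,00110-
  m13 ⊆ --1101,00110-
  m17 ⊆ 010-01 [E]
  m18 ⊆ -10010,010-10
  m21 ⊆ 01-101,010-01
  m22 ⊆ 010-10 [E]
  m29 ⊆ --1101,01-101
  m32 ⊆ 1-0-00,10-000,10000-
  m33 ⊆ 1000-1,10000-
  m35 ⊆ -00011,10--11,1000-1
  m36 ⊆ 1-0-00 [E]
  m39 ⊆ 10--11 [E]
  m40 ⊆ -01000,10-000,1010-0
  m42 ⊆ 1010-0,10101-
  m43 ⊆ 10--11,10101-
  m45 ⊆ --1101,1011-1
  m47 ⊆ 10--11,1011-1
  m48 ⊆ 1-0-00,1100-0
  m50 ⊆ -10010,1100-0
  m52 ⊆ 1-0-00 [E]
  m61 ⊆ --1101 [E]
E = {--1101, -00011, 010-01, 010-10, 1-0-00, 10--11}
Petrick residual → -10010, 001-00, 1000-1, 1010-0
Cover = cde'f + b'c'd'ef + bc'd'ef' + a'b'ce'f' + a'bc'e'f + a'bc'ef' + ac'e'f' + ab'ef + ab'c'd'f + ab'cd'f'  |cover|=10

10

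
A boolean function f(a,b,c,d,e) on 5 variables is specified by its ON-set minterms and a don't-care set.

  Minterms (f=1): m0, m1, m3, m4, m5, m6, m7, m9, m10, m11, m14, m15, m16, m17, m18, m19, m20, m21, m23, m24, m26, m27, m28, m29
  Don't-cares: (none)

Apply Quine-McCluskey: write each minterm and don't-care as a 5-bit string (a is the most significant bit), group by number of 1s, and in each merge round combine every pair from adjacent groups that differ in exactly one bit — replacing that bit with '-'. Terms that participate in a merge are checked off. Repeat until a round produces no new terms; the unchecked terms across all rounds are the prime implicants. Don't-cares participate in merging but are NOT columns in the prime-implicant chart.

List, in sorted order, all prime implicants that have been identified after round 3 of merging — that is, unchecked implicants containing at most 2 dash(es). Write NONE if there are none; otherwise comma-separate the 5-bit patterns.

[col 0] 00000*, 00001*, 00011*, 00100*, 00101*, 00110*, 00111*, 01001*, 01010*, 01011*, 01110*, 01111*, 10000*, 10001*, 10010*, 10011*, 10100*, 10101*, 10111*, 11000*, 11010*, 11011*, 11100*, 11101*
[col 1] -0000*, -0001*, -0011*, -0100*, -0101*, -0111*, -1010*, -1011*, 0-001*, 0-011*, 0-110*, 0-111*, 00-00*, 00-01*, 00-11*, 000-1*, 0000-*, 001-0*, 001-1*, 0010-*, 0011-*, 01-10*, 01-11*, 010-1*, 0101-*, 0111-*, 1-000*, 1-010*, 1-011*, 1-100*, 1-101*, 10-00*, 10-01*, 10-11*, 100-0*, 100-1*, 1000-*, 1001-*, 101-1*, 1010-*, 11-00*, 110-0*, 1101-*, 1110-*
[col 2] --011, -0-00*, -0-01*, -0-11*, -00-1*, -000-*, -01-1*, -010-*, -101-, 0--11, 0-0-1, 0-11-, 00--1*, 00-0-*, 001--, 01-1-, 1--00, 1-0-0, 1-01-, 1-10-, 10--1*, 10-0-*, 100--
[col 3] -0--1, -0-0-
Prime implicants: --011, -0--1, -0-0-, -101-, 0--11, 0-0-1, 0-11-, 001--, 01-1-, 1--00, 1-0-0, 1-01-, 1-10-, 100--

--011, -101-, 0--11, 0-0-1, 0-11-, 001--, 01-1-, 1--00, 1-0-0, 1-01-, 1-10-, 100--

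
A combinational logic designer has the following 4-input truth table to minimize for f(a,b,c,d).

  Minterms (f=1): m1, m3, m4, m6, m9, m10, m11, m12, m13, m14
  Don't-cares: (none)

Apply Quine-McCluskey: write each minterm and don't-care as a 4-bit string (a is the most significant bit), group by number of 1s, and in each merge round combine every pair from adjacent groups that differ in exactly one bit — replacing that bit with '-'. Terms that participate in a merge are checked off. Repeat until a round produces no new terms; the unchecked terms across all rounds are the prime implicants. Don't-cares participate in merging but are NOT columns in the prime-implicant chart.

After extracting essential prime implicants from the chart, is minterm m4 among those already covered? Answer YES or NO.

Round 0: 0001✓ 0011✓ 0100✓ 0110✓ 1001✓ 1010✓ 1011✓ 1100✓ 1101✓ 1110✓
Round 1: -001✓ -011✓ -100✓ -110✓ 00-1✓ 01-0✓ 1-01 1-10 10-1✓ 101- 11-0✓ 110-
Round 2: -0-1 -1-0
PIs = {-0-1, -1-0, 1-01, 1-10, 101-, 110-}
Coverage chart:
  m1: -0-1 ←essential
  m3: -0-1 ←essential
  m4: -1-0 ←essential
  m6: -1-0 ←essential
  m9: -0-1,1-01
  m10: 1-10,101-
  m11: -0-1,101-
  m12: -1-0,110-
  m13: 1-01,110-
  m14: -1-0,1-10
Essential: -0-1, -1-0

YES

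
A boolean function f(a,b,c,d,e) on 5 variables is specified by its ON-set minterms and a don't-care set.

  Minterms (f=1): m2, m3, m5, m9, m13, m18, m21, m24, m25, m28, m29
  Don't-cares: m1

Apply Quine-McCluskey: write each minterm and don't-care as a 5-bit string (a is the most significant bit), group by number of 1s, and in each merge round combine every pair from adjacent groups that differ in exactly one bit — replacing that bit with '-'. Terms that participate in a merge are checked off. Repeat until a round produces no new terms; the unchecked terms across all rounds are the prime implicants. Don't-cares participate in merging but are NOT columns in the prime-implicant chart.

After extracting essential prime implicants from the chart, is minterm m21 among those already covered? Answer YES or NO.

YES

[col 0] 00001*, 00010*, 00011*, 00101*, 01001*, 01101*, 10010*, 10101*, 11000*, 11001*, 11100*, 11101*
[col 1] -0010, -0101*, -1001*, -1101*, 0-001*, 0-101*, 00-01*, 000-1, 0001-, 01-01*, 1-101*, 11-00*, 11-01*, 1100-*, 1110-*
[col 2] --101, -1-01, 0--01, 11-0-
Prime implicants: --101, -0010, -1-01, 0--01, 000-1, 0001-, 11-0-
PI chart (minterm → PIs covering it):
  2 | -0010,0001-
  3 | 000-1,0001-
  5 | --101,0--01
  9 | -1-01,0--01
  13 | --101,-1-01,0--01
  18 | -0010  (sole → essential)
  21 | --101  (sole → essential)
  24 | 11-0-  (sole → essential)
  25 | -1-01,11-0-
  28 | 11-0-  (sole → essential)
  29 | --101,-1-01,11-0-
Essential prime implicants: --101, -0010, 11-0-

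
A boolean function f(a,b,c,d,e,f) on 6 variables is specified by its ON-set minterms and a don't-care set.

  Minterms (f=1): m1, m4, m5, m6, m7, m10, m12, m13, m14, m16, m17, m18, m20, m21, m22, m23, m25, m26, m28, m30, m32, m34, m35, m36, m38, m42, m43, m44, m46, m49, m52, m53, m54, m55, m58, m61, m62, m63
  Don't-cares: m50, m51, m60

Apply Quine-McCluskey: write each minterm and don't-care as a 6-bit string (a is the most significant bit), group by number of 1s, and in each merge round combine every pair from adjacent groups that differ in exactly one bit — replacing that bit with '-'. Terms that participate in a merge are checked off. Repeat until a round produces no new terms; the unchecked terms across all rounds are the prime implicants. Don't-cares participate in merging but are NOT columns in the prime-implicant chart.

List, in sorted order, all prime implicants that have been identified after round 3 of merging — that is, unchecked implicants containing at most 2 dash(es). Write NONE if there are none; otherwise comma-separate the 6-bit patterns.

Round 0: 000001✓ 000100✓ 000101✓ 000110✓ 000111✓ 001010✓ 001100✓ 001101✓ 001110✓ 010000✓ 010001✓ 010010✓ 010100✓ 010101✓ 010110✓ 010111✓ 011001✓ 011010✓ 011100✓ 011110✓ 100000✓ 100010✓ 100011✓ 100100✓ 100110✓ 101010✓ 101011✓ 101100✓ 101110✓ 110001✓ 110010✓ 110011✓ 110100✓ 110101✓ 110110✓ 110111✓ 111010✓ 111100✓ 111101✓ 111110✓ 111111✓
Round 1: -00100✓ -00110✓ -01010✓ -01100✓ -01110✓ -10001✓ -10010✓ -10100✓ -10101✓ -10110✓ -10111✓ -11010✓ -11100✓ -11110✓ 0-0001✓ 0-0100✓ 0-0101✓ 0-0110✓ 0-0111✓ 0-1010✓ 0-1100✓ 0-1110✓ 00-100✓ 00-101✓ 00-110✓ 000-01✓ 0001-0✓ 0001-1✓ 00010-✓ 00011-✓ 001-10✓ 0011-0✓ 00110-✓ 01-001 01-010✓ 01-100✓ 01-110✓ 010-00✓ 010-01✓ 010-10✓ 0100-0✓ 01000-✓ 0101-0✓ 0101-1✓ 01010-✓ 01011-✓ 011-10✓ 0111-0✓ 1-0010✓ 1-0011✓ 1-0100✓ 1-0110✓ 1-1010✓ 1-1100✓ 1-1110✓ 10-010✓ 10-011✓ 10-100✓ 10-110✓ 100-00✓ 100-10✓ 1000-0✓ 10001-✓ 1001-0✓ 101-10✓ 10101-✓ 1011-0✓ 11-010✓ 11-100✓ 11-101✓ 11-110✓ 11-111✓ 110-01✓ 110-10✓ 110-11✓ 1100-1✓ 11001-✓ 1101-0✓ 1101-1✓ 11010-✓ 11011-✓ 111-10✓ 1111-0✓ 1111-1✓ 11110-✓ 11111-✓
Round 2: --0100✓ --0110✓ --1010✓ --1100✓ --1110✓ -0-100✓ -0-110✓ -001-0✓ -01-10✓ -011-0✓ -1-010✓ -1-100✓ -1-110✓ -10-01 -10-10✓ -101-0✓ -101-1✓ -1010-✓ -1011-✓ -11-10✓ -111-0✓ 0--100✓ 0--110✓ 0-0-01 0-01-0✓ 0-01-1✓ 0-010-✓ 0-011-✓ 0-1-10✓ 0-11-0✓ 00-1-0✓ 00-10- 0001--✓ 01--10✓ 01-1-0✓ 010--0 010-0- 0101--✓ 1--010✓ 1--100✓ 1--110✓ 1-0-10✓ 1-001- 1-01-0✓ 1-1-10✓ 1-11-0✓ 10--10✓ 10-01- 10-1-0✓ 100--0 11--10✓ 11-1-0✓ 11-1-1✓ 11-10-✓ 11-11-✓ 110--1 110-1- 1101--✓ 1111--✓
Round 3: ---100✓ ---110✓ --01-0✓ --1-10 --11-0✓ -0-1-0✓ -1--10 -1-1-0✓ -101-- 0--1-0✓ 0-01-- 1---10 1--1-0✓ 11-1--
Round 4: ---1-0
PIs = {---1-0, --1-10, -1--10, -10-01, -101--, 0-0-01, 0-01--, 00-10-, 01-001, 010--0, 010-0-, 1---10, 1-001-, 10-01-, 100--0, 11-1--, 110--1, 110-1-}

-10-01, 0-0-01, 00-10-, 01-001, 010--0, 010-0-, 1-001-, 10-01-, 100--0, 110--1, 110-1-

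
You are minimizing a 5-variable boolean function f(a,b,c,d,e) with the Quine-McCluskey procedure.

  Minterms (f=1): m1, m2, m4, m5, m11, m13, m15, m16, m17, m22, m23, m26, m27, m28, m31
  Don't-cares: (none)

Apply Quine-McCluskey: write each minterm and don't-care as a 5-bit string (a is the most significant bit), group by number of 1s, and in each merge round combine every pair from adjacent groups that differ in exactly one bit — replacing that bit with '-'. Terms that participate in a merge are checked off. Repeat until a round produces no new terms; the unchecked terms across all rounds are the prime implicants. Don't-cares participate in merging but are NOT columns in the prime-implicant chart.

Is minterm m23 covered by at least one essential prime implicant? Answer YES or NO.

[col 0] 00001*, 00010, 00100*, 00101*, 01011*, 01101*, 01111*, 10000*, 10001*, 10110*, 10111*, 11010*, 11011*, 11100, 11111*
[col 1] -0001, -1011*, -1111*, 0-101, 00-01, 0010-, 01-11*, 011-1, 1-111, 1000-, 1011-, 11-11*, 1101-
[col 2] -1-11
Prime implicants: -0001, -1-11, 0-101, 00-01, 00010, 0010-, 011-1, 1-111, 1000-, 1011-, 1101-, 11100
PI chart (minterm → PIs covering it):
  1 | -0001,00-01
  2 | 00010  (sole → essential)
  4 | 0010-  (sole → essential)
  5 | 0-101,00-01,0010-
  11 | -1-11  (sole → essential)
  13 | 0-101,011-1
  15 | -1-11,011-1
  16 | 1000-  (sole → essential)
  17 | -0001,1000-
  22 | 1011-  (sole → essential)
  23 | 1-111,1011-
  26 | 1101-  (sole → essential)
  27 | -1-11,1101-
  28 | 11100  (sole → essential)
  31 | -1-11,1-111
Essential prime implicants: -1-11, 00010, 0010-, 1000-, 1011-, 1101-, 11100

YES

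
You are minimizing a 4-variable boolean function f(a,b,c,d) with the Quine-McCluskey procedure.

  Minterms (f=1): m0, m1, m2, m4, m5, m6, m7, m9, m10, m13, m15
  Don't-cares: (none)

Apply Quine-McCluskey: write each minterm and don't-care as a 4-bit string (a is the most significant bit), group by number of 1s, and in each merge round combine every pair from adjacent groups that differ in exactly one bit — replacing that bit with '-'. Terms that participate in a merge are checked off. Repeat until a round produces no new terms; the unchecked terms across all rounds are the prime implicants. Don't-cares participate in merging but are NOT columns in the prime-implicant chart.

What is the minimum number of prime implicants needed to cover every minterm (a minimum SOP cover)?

4

Round 0: 0000✓ 0001✓ 0010✓ 0100✓ 0101✓ 0110✓ 0111✓ 1001✓ 1010✓ 1101✓ 1111✓
Round 1: -001✓ -010 -101✓ -111✓ 0-00✓ 0-01✓ 0-10✓ 00-0✓ 000-✓ 01-0✓ 01-1✓ 010-✓ 011-✓ 1-01✓ 11-1✓
Round 2: --01 -1-1 0--0 0-0- 01--
PIs = {--01, -010, -1-1, 0--0, 0-0-, 01--}
Coverage chart:
  m0: 0--0,0-0-
  m1: --01,0-0-
  m2: -010,0--0
  m4: 0--0,0-0-,01--
  m5: --01,-1-1,0-0-,01--
  m6: 0--0,01--
  m7: -1-1,01--
  m9: --01 ←essential
  m10: -010 ←essential
  m13: --01,-1-1
  m15: -1-1 ←essential
Essential: --01, -010, -1-1
Petrick residual → 0--0
Min cover (4 terms): c'd + b'cd' + bd + a'd'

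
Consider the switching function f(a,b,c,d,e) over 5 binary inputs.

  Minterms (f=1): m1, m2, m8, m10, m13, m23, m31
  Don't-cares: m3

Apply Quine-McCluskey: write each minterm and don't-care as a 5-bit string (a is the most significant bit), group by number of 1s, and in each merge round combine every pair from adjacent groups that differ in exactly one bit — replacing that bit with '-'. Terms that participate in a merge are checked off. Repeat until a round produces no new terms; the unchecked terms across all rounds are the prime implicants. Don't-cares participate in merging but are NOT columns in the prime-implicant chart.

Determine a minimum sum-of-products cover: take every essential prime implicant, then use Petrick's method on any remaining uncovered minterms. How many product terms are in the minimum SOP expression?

Round 0: 00001✓ 00010✓ 00011✓ 01000✓ 01010✓ 01101 10111✓ 11111✓
Round 1: 0-010 000-1 0001- 010-0 1-111
PIs = {0-010, 000-1, 0001-, 010-0, 01101, 1-111}
Coverage chart:
  m1: 000-1 ←essential
  m2: 0-010,0001-
  m8: 010-0 ←essential
  m10: 0-010,010-0
  m13: 01101 ←essential
  m23: 1-111 ←essential
  m31: 1-111 ←essential
Essential: 000-1, 010-0, 01101, 1-111
Petrick residual → 0-010
Min cover (5 terms): a'c'de' + a'b'c'e + a'bc'e' + a'bcd'e + acde

5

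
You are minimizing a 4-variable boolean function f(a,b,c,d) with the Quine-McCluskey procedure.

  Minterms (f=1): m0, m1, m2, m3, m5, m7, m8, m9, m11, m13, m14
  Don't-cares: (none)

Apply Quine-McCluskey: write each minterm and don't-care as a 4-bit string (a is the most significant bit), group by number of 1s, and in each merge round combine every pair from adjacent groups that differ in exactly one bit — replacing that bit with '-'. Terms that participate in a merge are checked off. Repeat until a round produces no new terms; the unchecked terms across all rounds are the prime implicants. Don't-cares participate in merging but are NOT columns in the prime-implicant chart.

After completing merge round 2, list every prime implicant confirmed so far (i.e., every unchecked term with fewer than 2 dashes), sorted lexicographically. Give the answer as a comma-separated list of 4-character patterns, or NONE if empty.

1110

[col 0] 0000*, 0001*, 0010*, 0011*, 0101*, 0111*, 1000*, 1001*, 1011*, 1101*, 1110
[col 1] -000*, -001*, -011*, -101*, 0-01*, 0-11*, 00-0*, 00-1*, 000-*, 001-*, 01-1*, 1-01*, 10-1*, 100-*
[col 2] --01, -0-1, -00-, 0--1, 00--
Prime implicants: --01, -0-1, -00-, 0--1, 00--, 1110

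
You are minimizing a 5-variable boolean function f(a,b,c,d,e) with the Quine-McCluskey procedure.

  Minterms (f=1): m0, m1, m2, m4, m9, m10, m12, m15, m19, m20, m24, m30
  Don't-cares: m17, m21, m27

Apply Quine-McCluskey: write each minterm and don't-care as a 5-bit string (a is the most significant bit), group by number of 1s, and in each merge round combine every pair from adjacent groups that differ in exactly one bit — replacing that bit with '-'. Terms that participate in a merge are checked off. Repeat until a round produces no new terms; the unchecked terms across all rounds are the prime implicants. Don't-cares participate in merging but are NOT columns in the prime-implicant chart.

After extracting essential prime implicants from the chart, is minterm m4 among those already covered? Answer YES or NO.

YES

size-2^0 implicants → 00000(✓)  00001(✓)  00010(✓)  00100(✓)  01001(✓)  01010(✓)  01100(✓)  01111  10001(✓)  10011(✓)  10100(✓)  10101(✓)  11000  11011(✓)  11110
size-2^1 implicants → -0001  -0100  0-001  0-010  0-100  00-00  000-0  0000-  1-011  10-01  100-1  1010-
Unchecked terms (primes): -0001, -0100, 0-001, 0-010, 0-100, 00-00, 000-0, 0000-, 01111, 1-011, 10-01, 100-1, 1010-, 11000, 11110
Minterm coverage:
  m0 ⊆ 00-00,000-0,0000-
  m1 ⊆ -0001,0-001,0000-
  m2 ⊆ 0-010,000-0
  m4 ⊆ -0100,0-100,00-00
  m9 ⊆ 0-001 [E]
  m10 ⊆ 0-010 [E]
  m12 ⊆ 0-100 [E]
  m15 ⊆ 01111 [E]
  m19 ⊆ 1-011,100-1
  m20 ⊆ -0100,1010-
  m24 ⊆ 11000 [E]
  m30 ⊆ 11110 [E]
E = {0-001, 0-010, 0-100, 01111, 11000, 11110}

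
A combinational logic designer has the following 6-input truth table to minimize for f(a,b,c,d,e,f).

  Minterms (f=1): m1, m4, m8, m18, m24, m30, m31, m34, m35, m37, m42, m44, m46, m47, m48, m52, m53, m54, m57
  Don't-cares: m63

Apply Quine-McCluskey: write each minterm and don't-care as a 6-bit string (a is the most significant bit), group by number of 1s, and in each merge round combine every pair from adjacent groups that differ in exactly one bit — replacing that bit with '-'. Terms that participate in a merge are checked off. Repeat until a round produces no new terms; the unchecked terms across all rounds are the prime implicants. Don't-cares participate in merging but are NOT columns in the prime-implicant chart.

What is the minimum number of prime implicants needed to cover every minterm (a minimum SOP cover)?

[col 0] 000001, 000100, 001000*, 010010, 011000*, 011110*, 011111*, 100010*, 100011*, 100101*, 101010*, 101100*, 101110*, 101111*, 110000*, 110100*, 110101*, 110110*, 111001, 111111*
[col 1] -11111, 0-1000, 01111-, 1-0101, 1-1111, 10-010, 10001-, 101-10, 1011-0, 10111-, 110-00, 1101-0, 11010-
Prime implicants: -11111, 0-1000, 000001, 000100, 010010, 01111-, 1-0101, 1-1111, 10-010, 10001-, 101-10, 1011-0, 10111-, 110-00, 1101-0, 11010-, 111001
PI chart (minterm → PIs covering it):
  1 | 000001  (sole → essential)
  4 | 000100  (sole → essential)
  8 | 0-1000  (sole → essential)
  18 | 010010  (sole → essential)
  24 | 0-1000  (sole → essential)
  30 | 01111-  (sole → essential)
  31 | -11111,01111-
  34 | 10-010,10001-
  35 | 10001-  (sole → essential)
  37 | 1-0101  (sole → essential)
  42 | 10-010,101-10
  44 | 1011-0  (sole → essential)
  46 | 101-10,1011-0,10111-
  47 | 1-1111,10111-
  48 | 110-00  (sole → essential)
  52 | 110-00,1101-0,11010-
  53 | 1-0101,11010-
  54 | 1101-0  (sole → essential)
  57 | 111001  (sole → essential)
Essential prime implicants: 0-1000, 000001, 000100, 010010, 01111-, 1-0101, 10001-, 1011-0, 110-00, 1101-0, 111001
Petrick residual → 1-1111, 10-010
Minimum SOP uses 13 PIs: a'cd'e'f' + a'b'c'd'e'f + a'b'c'de'f' + a'bc'd'ef' + a'bcde + ac'de'f + acdef + ab'd'ef' + ab'c'd'e + ab'cdf' + abc'e'f' + abc'df' + abcd'e'f

13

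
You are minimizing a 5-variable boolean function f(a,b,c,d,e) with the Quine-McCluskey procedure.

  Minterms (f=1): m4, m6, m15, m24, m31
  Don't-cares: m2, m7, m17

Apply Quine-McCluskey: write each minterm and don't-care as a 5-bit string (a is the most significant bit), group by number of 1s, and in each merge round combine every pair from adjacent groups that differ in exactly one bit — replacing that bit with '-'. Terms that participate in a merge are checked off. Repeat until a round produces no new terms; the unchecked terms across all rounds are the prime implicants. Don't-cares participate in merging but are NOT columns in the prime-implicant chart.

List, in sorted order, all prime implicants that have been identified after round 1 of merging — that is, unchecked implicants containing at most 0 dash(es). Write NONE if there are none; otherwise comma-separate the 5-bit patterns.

Round 0: 00010✓ 00100✓ 00110✓ 00111✓ 01111✓ 10001 11000 11111✓
Round 1: -1111 0-111 00-10 001-0 0011-
PIs = {-1111, 0-111, 00-10, 001-0, 0011-, 10001, 11000}

10001, 11000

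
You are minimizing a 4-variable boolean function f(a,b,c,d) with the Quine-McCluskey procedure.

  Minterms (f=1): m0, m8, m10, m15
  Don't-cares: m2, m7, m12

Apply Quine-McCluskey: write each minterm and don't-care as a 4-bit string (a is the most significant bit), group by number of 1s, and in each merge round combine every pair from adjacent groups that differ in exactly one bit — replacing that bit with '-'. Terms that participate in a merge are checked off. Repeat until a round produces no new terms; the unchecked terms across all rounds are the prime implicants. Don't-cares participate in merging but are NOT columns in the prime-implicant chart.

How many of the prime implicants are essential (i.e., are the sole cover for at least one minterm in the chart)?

2

size-2^0 implicants → 0000(✓)  0010(✓)  0111(✓)  1000(✓)  1010(✓)  1100(✓)  1111(✓)
size-2^1 implicants → -000(✓)  -010(✓)  -111  00-0(✓)  1-00  10-0(✓)
size-2^2 implicants → -0-0
Unchecked terms (primes): -0-0, -111, 1-00
Minterm coverage:
  m0 ⊆ -0-0 [E]
  m8 ⊆ -0-0,1-00
  m10 ⊆ -0-0 [E]
  m15 ⊆ -111 [E]
E = {-0-0, -111}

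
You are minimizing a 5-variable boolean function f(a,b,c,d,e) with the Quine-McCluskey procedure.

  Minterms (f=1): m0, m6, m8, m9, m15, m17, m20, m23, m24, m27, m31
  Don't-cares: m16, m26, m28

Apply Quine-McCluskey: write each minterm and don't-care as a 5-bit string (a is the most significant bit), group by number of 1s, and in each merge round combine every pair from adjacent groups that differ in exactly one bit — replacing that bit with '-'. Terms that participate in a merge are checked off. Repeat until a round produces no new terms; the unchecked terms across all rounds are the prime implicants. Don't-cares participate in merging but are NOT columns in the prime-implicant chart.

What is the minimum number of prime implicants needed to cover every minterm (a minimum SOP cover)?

8

size-2^0 implicants → 00000(✓)  00110  01000(✓)  01001(✓)  01111(✓)  10000(✓)  10001(✓)  10100(✓)  10111(✓)  11000(✓)  11010(✓)  11011(✓)  11100(✓)  11111(✓)
size-2^1 implicants → -0000(✓)  -1000(✓)  -1111  0-000(✓)  0100-  1-000(✓)  1-100(✓)  1-111  10-00(✓)  1000-  11-00(✓)  11-11  110-0  1101-
size-2^2 implicants → --000  1--00
Unchecked terms (primes): --000, -1111, 00110, 0100-, 1--00, 1-111, 1000-, 11-11, 110-0, 1101-
Minterm coverage:
  m0 ⊆ --000 [E]
  m6 ⊆ 00110 [E]
  m8 ⊆ --000,0100-
  m9 ⊆ 0100- [E]
  m15 ⊆ -1111 [E]
  m17 ⊆ 1000- [E]
  m20 ⊆ 1--00 [E]
  m23 ⊆ 1-111 [E]
  m24 ⊆ --000,1--00,110-0
  m27 ⊆ 11-11,1101-
  m31 ⊆ -1111,1-111,11-11
E = {--000, -1111, 00110, 0100-, 1--00, 1-111, 1000-}
Petrick residual → 11-11
Cover = c'd'e' + bcde + a'b'cde' + a'bc'd' + ad'e' + acde + ab'c'd' + abde  |cover|=8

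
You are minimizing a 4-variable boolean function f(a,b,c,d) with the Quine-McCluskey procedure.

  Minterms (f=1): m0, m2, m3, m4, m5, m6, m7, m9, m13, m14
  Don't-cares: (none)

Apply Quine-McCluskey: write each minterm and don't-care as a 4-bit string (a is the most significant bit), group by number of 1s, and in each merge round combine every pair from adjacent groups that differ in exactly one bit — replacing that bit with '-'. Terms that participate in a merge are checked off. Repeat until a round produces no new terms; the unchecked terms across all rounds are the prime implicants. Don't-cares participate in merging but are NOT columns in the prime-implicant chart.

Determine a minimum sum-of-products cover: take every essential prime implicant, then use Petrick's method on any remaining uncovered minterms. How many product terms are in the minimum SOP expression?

[col 0] 0000*, 0010*, 0011*, 0100*, 0101*, 0110*, 0111*, 1001*, 1101*, 1110*
[col 1] -101, -110, 0-00*, 0-10*, 0-11*, 00-0*, 001-*, 01-0*, 01-1*, 010-*, 011-*, 1-01
[col 2] 0--0, 0-1-, 01--
Prime implicants: -101, -110, 0--0, 0-1-, 01--, 1-01
PI chart (minterm → PIs covering it):
  0 | 0--0  (sole → essential)
  2 | 0--0,0-1-
  3 | 0-1-  (sole → essential)
  4 | 0--0,01--
  5 | -101,01--
  6 | -110,0--0,0-1-,01--
  7 | 0-1-,01--
  9 | 1-01  (sole → essential)
  13 | -101,1-01
  14 | -110  (sole → essential)
Essential prime implicants: -110, 0--0, 0-1-, 1-01
Petrick residual → -101
Minimum SOP uses 5 PIs: bc'd + bcd' + a'd' + a'c + ac'd

5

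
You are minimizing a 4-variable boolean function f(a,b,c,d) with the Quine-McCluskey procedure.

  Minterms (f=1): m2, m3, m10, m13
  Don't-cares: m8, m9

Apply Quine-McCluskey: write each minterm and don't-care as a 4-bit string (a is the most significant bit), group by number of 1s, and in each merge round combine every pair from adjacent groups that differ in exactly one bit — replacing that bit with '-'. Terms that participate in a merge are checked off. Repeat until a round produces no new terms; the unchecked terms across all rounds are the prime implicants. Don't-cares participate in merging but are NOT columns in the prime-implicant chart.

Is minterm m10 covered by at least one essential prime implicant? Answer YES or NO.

size-2^0 implicants → 0010(✓)  0011(✓)  1000(✓)  1001(✓)  1010(✓)  1101(✓)
size-2^1 implicants → -010  001-  1-01  10-0  100-
Unchecked terms (primes): -010, 001-, 1-01, 10-0, 100-
Minterm coverage:
  m2 ⊆ -010,001-
  m3 ⊆ 001- [E]
  m10 ⊆ -010,10-0
  m13 ⊆ 1-01 [E]
E = {001-, 1-01}

NO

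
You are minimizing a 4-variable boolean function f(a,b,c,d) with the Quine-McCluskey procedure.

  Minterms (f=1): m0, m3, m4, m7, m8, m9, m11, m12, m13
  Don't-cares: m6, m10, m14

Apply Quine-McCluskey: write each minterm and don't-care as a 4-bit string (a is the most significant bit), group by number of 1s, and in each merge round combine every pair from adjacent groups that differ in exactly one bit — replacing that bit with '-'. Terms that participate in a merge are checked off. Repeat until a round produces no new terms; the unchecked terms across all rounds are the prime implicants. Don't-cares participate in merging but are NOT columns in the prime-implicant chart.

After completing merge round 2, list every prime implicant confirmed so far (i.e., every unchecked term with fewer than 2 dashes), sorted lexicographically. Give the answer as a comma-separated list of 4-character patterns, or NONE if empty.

size-2^0 implicants → 0000(✓)  0011(✓)  0100(✓)  0110(✓)  0111(✓)  1000(✓)  1001(✓)  1010(✓)  1011(✓)  1100(✓)  1101(✓)  1110(✓)
size-2^1 implicants → -000(✓)  -011  -100(✓)  -110(✓)  0-00(✓)  0-11  01-0(✓)  011-  1-00(✓)  1-01(✓)  1-10(✓)  10-0(✓)  10-1(✓)  100-(✓)  101-(✓)  11-0(✓)  110-(✓)
size-2^2 implicants → --00  -1-0  1--0  1-0-  10--
Unchecked terms (primes): --00, -011, -1-0, 0-11, 011-, 1--0, 1-0-, 10--

-011, 0-11, 011-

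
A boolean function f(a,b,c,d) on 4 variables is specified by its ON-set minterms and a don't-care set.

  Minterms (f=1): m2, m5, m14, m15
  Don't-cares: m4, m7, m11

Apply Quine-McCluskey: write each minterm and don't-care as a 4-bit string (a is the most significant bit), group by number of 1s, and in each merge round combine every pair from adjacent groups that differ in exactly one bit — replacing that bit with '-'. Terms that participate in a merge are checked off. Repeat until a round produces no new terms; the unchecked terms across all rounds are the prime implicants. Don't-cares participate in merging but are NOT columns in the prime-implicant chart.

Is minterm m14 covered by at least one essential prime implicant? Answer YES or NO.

[col 0] 0010, 0100*, 0101*, 0111*, 1011*, 1110*, 1111*
[col 1] -111, 01-1, 010-, 1-11, 111-
Prime implicants: -111, 0010, 01-1, 010-, 1-11, 111-
PI chart (minterm → PIs covering it):
  2 | 0010  (sole → essential)
  5 | 01-1,010-
  14 | 111-  (sole → essential)
  15 | -111,1-11,111-
Essential prime implicants: 0010, 111-

YES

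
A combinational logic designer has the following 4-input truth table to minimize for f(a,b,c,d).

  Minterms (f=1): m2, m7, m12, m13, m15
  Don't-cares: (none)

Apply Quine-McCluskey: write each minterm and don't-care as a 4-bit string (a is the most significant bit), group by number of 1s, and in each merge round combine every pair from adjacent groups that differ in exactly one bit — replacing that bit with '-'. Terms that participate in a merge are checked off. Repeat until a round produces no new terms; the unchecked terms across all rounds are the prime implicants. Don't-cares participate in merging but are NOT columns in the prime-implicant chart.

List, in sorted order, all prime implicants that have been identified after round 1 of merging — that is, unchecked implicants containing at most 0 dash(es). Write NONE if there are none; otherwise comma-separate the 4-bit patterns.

[col 0] 0010, 0111*, 1100*, 1101*, 1111*
[col 1] -111, 11-1, 110-
Prime implicants: -111, 0010, 11-1, 110-

0010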